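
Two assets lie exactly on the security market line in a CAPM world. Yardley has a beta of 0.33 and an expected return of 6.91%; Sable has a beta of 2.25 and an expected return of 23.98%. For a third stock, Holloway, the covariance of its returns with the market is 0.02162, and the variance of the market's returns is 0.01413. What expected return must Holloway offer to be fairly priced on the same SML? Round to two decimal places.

MRP = (23.98% − 6.91%) / (2.25 − 0.33) = 8.8906%
R_f = 6.91% − 0.33 × 8.8906% = 3.9761%
β_Holloway = Cov / Var(R_m) = 0.02162 / 0.01413 = 1.5301
E(R_Holloway) = R_f + β × MRP = 3.9761% + 1.5301 × 8.8906% = 17.58%

17.58%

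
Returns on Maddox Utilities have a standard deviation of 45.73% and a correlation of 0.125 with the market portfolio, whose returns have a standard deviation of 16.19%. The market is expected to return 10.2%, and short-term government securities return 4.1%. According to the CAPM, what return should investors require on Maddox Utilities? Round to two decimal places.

β = ρ × σ_i / σ_m = 0.125 × 45.73% / 16.19% = 0.3531
MRP = 10.2% − 4.1% = 6.10%
E(R) = 4.1% + 0.3531 × 6.1% = 6.25%

6.25%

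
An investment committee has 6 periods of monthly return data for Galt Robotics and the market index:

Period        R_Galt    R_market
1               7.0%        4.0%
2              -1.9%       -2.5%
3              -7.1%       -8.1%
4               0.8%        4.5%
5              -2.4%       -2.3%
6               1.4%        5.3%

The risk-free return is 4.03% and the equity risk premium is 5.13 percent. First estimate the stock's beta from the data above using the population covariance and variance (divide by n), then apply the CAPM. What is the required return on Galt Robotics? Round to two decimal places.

7.92%

Mean R_i = (7.0 − 1.9 − 7.1 + 0.8 − 2.4 + 1.4) / 6 = -0.3667%
Mean R_m = (4.0 − 2.5 − 8.1 + 4.5 − 2.3 + 5.3) / 6 = 0.1500%
Σ(R_i − R̄_i)(R_m − R̄_m) = 107.1300  ⇒  Cov = 107.1300 / 6 = 17.8550
Σ(R_m − R̄_m)² = 141.3550  ⇒  Var(R_m) = 141.3550 / 6 = 23.5592
β = Cov / Var(R_m) = 17.8550 / 23.5592 = 0.7579
E(R) = R_f + β × MRP = 4.03% + 0.7579 × 5.13% = 7.92%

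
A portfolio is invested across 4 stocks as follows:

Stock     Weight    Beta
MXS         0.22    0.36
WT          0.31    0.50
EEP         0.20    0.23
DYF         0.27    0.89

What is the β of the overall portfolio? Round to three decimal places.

β_P = Σ w_i β_i = 0.22×0.36 + 0.31×0.50 + 0.20×0.23 + 0.27×0.89 = 0.5205

0.521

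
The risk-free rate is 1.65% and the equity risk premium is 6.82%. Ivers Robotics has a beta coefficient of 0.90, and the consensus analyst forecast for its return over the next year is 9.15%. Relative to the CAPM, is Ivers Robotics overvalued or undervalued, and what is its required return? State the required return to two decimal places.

Undervalued; required return 7.79%

Required return = R_f + β·MRP = 1.65% + 0.90 × 6.82% = 7.79%
Forecast 9.15% > required 7.79% → the stock plots above the SML → undervalued.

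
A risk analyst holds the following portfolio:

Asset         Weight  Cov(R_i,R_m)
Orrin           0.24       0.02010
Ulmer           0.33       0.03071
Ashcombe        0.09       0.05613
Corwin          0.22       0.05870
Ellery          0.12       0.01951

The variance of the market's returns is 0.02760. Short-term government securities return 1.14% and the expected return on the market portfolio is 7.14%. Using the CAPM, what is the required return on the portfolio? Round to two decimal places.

β_Orrin = 0.02010 / 0.02760 = 0.7283
β_Ulmer = 0.03071 / 0.02760 = 1.1127
β_Ashcombe = 0.05613 / 0.02760 = 2.0337
β_Corwin = 0.05870 / 0.02760 = 2.1268
β_Ellery = 0.01951 / 0.02760 = 0.7069
β_P = Σ w_i β_i = 0.24×0.7283 + 0.33×1.1127 + 0.09×2.0337 + 0.22×2.1268 + 0.12×0.7069 = 1.2777
MRP = 7.14% − 1.14% = 6.00%
E(R_P) = R_f + β_P × MRP = 1.14% + 1.2777 × 6.00% = 8.81%

8.81%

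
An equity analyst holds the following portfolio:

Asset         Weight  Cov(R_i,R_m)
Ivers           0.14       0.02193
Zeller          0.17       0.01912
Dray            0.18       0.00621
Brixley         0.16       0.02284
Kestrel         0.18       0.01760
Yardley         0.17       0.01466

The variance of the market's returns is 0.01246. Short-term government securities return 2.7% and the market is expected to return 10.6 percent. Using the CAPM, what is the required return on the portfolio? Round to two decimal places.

13.32%

β_Ivers = 0.02193 / 0.01246 = 1.7600
β_Zeller = 0.01912 / 0.01246 = 1.5345
β_Dray = 0.00621 / 0.01246 = 0.4984
β_Brixley = 0.02284 / 0.01246 = 1.8331
β_Kestrel = 0.01760 / 0.01246 = 1.4125
β_Yardley = 0.01466 / 0.01246 = 1.1766
β_P = Σ w_i β_i = 0.14×1.7600 + 0.17×1.5345 + 0.18×0.4984 + 0.16×1.8331 + 0.18×1.4125 + 0.17×1.1766 = 1.3445
MRP = 10.6% − 2.7% = 7.90%
E(R_P) = R_f + β_P × MRP = 2.7% + 1.3445 × 7.9% = 13.32%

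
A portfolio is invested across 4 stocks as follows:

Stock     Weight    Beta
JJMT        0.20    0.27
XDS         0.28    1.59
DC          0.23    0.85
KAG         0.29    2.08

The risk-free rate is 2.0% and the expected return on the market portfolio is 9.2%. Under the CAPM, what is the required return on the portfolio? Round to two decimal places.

β_P = Σ w_i β_i = 0.20×0.27 + 0.28×1.59 + 0.23×0.85 + 0.29×2.08 = 1.2979
MRP = 9.2% − 2.0% = 7.20%
E(R_P) = R_f + β_P × MRP = 2.0% + 1.2979 × 7.2% = 11.34%

11.34%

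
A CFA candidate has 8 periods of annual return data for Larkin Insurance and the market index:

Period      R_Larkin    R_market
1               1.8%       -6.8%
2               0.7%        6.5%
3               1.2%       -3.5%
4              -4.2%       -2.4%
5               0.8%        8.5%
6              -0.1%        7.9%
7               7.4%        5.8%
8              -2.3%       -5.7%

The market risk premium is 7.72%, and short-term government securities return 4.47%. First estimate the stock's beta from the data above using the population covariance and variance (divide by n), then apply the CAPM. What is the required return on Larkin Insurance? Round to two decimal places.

Mean R_i = (1.8 + 0.7 + 1.2 − 4.2 + 0.8 − 0.1 + 7.4 − 2.3) / 8 = 0.6625%
Mean R_m = (-6.8 + 6.5 − 3.5 − 2.4 + 8.5 + 7.9 + 5.8 − 5.7) / 8 = 1.2875%
Σ(R_i − R̄_i)(R_m − R̄_m) = 53.4063  ⇒  Cov = 53.4063 / 8 = 6.6758
Σ(R_m − R̄_m)² = 294.0288  ⇒  Var(R_m) = 294.0288 / 8 = 36.7536
β = Cov / Var(R_m) = 6.6758 / 36.7536 = 0.1816
E(R) = R_f + β × MRP = 4.47% + 0.1816 × 7.72% = 5.87%

5.87%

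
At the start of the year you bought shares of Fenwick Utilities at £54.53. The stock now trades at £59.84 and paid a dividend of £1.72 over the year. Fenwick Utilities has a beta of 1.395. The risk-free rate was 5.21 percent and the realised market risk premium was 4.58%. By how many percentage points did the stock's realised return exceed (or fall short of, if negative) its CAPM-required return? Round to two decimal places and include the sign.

Realised HPR = (P1 + D1 − P0) / P0 = (59.84 + 1.72 − 54.53) / 54.53 = 7.03 / 54.53 = 12.8920%
CAPM required = R_f + β·MRP = 5.21% + 1.395 × 4.58% = 11.59910%
α = realised − required = 12.8920% − 11.59910% = +1.29%

+1.29%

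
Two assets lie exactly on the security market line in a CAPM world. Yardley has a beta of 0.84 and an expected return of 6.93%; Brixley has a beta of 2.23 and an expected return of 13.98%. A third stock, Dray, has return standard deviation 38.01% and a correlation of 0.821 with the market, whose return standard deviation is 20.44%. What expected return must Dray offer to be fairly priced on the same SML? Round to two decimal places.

10.41%

MRP = (13.98% − 6.93%) / (2.23 − 0.84) = 5.0719%
R_f = 6.93% − 0.84 × 5.0719% = 2.6696%
β_Dray = ρ·σ_i/σ_m = 0.821 × 38.01 / 20.44 = 1.5267
E(R_Dray) = R_f + β × MRP = 2.6696% + 1.5267 × 5.0719% = 10.41%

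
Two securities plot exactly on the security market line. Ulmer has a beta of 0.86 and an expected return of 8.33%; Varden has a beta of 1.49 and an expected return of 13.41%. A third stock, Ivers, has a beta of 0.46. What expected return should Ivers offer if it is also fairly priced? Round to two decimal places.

MRP (SML slope) = (13.41% − 8.33%) / (1.49 − 0.86) = 5.08% / 0.63 = 8.0635%
R_f (intercept) = 8.33% − 0.86 × 8.0635% = 1.3954%
E(R_Ivers) = R_f + β × MRP = 1.3954% + 0.46 × 8.0635% = 5.10%

5.10%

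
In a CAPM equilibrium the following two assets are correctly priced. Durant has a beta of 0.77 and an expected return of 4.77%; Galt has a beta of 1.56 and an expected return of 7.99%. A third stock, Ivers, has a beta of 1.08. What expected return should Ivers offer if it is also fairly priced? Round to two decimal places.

MRP (SML slope) = (7.99% − 4.77%) / (1.56 − 0.77) = 3.22% / 0.79 = 4.0759%
R_f (intercept) = 4.77% − 0.77 × 4.0759% = 1.6316%
E(R_Ivers) = R_f + β × MRP = 1.6316% + 1.08 × 4.0759% = 6.03%

6.03%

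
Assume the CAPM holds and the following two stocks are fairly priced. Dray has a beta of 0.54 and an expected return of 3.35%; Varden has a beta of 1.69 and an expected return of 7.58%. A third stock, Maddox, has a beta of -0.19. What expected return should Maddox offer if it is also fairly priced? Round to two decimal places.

0.66%

MRP (SML slope) = (7.58% − 3.35%) / (1.69 − 0.54) = 4.23% / 1.15 = 3.6783%
R_f (intercept) = 3.35% − 0.54 × 3.6783% = 1.3637%
E(R_Maddox) = R_f + β × MRP = 1.3637% + -0.19 × 3.6783% = 0.66%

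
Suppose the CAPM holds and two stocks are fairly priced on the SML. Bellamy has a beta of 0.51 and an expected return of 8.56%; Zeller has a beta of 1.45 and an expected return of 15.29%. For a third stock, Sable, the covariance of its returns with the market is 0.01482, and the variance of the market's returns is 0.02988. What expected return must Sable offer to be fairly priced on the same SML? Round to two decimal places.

MRP = (15.29% − 8.56%) / (1.45 − 0.51) = 7.1596%
R_f = 8.56% − 0.51 × 7.1596% = 4.9086%
β_Sable = Cov / Var(R_m) = 0.01482 / 0.02988 = 0.4960
E(R_Sable) = R_f + β × MRP = 4.9086% + 0.4960 × 7.1596% = 8.46%

8.46%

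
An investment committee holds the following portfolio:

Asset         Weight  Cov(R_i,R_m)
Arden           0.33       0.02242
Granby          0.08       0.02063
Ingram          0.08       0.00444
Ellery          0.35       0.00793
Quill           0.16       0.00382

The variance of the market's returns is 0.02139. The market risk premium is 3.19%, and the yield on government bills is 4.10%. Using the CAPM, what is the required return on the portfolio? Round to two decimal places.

β_Arden = 0.02242 / 0.02139 = 1.0482
β_Granby = 0.02063 / 0.02139 = 0.9645
β_Ingram = 0.00444 / 0.02139 = 0.2076
β_Ellery = 0.00793 / 0.02139 = 0.3707
β_Quill = 0.00382 / 0.02139 = 0.1786
β_P = Σ w_i β_i = 0.33×1.0482 + 0.08×0.9645 + 0.08×0.2076 + 0.35×0.3707 + 0.16×0.1786 = 0.5980
E(R_P) = R_f + β_P × MRP = 4.10% + 0.5980 × 3.19% = 6.01%

6.01%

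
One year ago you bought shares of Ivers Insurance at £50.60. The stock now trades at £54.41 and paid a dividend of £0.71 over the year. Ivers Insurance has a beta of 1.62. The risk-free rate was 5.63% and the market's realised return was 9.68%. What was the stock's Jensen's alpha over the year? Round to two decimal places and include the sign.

-3.26%

Realised HPR = (P1 + D1 − P0) / P0 = (54.41 + 0.71 − 50.60) / 50.60 = 4.52 / 50.60 = 8.9328%
MRP = 9.68% − 5.63% = 4.05%
CAPM required = R_f + β·MRP = 5.63% + 1.62 × 4.05% = 12.1910%
α = realised − required = 8.9328% − 12.1910% = -3.26%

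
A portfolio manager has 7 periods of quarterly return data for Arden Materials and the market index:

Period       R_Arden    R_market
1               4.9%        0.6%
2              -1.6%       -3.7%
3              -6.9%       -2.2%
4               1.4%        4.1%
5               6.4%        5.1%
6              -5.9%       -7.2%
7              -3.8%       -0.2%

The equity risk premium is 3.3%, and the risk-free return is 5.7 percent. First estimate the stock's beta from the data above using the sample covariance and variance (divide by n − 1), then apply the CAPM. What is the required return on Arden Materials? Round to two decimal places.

Mean R_i = (4.9 − 1.6 − 6.9 + 1.4 + 6.4 − 5.9 − 3.8) / 7 = -0.7857%
Mean R_m = (0.6 − 3.7 − 2.2 + 4.1 + 5.1 − 7.2 − 0.2) / 7 = -0.5000%
Σ(R_i − R̄_i)(R_m − R̄_m) = 102.9100  ⇒  Cov = 102.9100 / 6 = 17.1517
Σ(R_m − R̄_m)² = 111.8400  ⇒  Var(R_m) = 111.8400 / 6 = 18.6400
β = Cov / Var(R_m) = 17.1517 / 18.6400 = 0.9202
E(R) = R_f + β × MRP = 5.7% + 0.9202 × 3.3% = 8.74%

8.74%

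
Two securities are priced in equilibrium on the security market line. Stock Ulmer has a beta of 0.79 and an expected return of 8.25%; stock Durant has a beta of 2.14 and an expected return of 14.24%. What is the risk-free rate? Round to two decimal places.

Both satisfy E(R) = R_f + β·MRP, so the slope of the SML is
MRP = (14.24% − 8.25%) / (2.14 − 0.79) = 5.99% / 1.35 = 4.4370%
R_f = E(R_Ulmer) − β_Ulmer·MRP = 8.25% − 0.79 × 4.4370% = 4.7448%

4.74%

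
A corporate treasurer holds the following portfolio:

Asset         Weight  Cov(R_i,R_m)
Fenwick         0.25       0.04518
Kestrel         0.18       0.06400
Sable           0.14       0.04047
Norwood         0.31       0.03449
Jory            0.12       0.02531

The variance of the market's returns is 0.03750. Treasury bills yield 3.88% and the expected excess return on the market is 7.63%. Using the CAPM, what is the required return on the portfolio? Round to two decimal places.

β_Fenwick = 0.04518 / 0.03750 = 1.2048
β_Kestrel = 0.06400 / 0.03750 = 1.7067
β_Sable = 0.04047 / 0.03750 = 1.0792
β_Norwood = 0.03449 / 0.03750 = 0.9197
β_Jory = 0.02531 / 0.03750 = 0.6749
β_P = Σ w_i β_i = 0.25×1.2048 + 0.18×1.7067 + 0.14×1.0792 + 0.31×0.9197 + 0.12×0.6749 = 1.1256
E(R_P) = R_f + β_P × MRP = 3.88% + 1.1256 × 7.63% = 12.47%

12.47%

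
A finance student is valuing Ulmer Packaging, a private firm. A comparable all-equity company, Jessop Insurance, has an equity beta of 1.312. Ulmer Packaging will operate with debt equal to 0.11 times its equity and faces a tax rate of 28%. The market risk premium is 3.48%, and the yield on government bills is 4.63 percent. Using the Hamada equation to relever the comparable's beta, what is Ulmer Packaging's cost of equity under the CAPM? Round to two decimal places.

β_L = β_U × [1 + (1 − t)(D/E)] = 1.312 × [1 + (1 − 0.28) × 0.11]
    = 1.312 × [1 + 0.72 × 0.11] = 1.312 × 1.0792 = 1.4159
E(R) = R_f + β_L × MRP = 4.63% + 1.4159 × 3.48% = 9.56%

9.56%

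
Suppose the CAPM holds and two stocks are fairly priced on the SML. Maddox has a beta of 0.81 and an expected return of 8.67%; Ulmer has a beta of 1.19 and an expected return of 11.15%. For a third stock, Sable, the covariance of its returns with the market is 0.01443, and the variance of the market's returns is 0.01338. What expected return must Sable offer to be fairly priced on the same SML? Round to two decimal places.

10.42%

MRP = (11.15% − 8.67%) / (1.19 − 0.81) = 6.5263%
R_f = 8.67% − 0.81 × 6.5263% = 3.3837%
β_Sable = Cov / Var(R_m) = 0.01443 / 0.01338 = 1.0785
E(R_Sable) = R_f + β × MRP = 3.3837% + 1.0785 × 6.5263% = 10.42%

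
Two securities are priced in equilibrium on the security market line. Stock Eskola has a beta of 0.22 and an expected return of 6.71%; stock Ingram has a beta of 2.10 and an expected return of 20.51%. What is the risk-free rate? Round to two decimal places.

5.10%

Both satisfy E(R) = R_f + β·MRP, so the slope of the SML is
MRP = (20.51% − 6.71%) / (2.10 − 0.22) = 13.80% / 1.88 = 7.3404%
R_f = E(R_Eskola) − β_Eskola·MRP = 6.71% − 0.22 × 7.3404% = 5.0951%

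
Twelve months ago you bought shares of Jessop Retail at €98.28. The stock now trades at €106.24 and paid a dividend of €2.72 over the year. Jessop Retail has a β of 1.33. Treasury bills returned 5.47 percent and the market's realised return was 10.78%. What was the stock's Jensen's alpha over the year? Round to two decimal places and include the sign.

Realised HPR = (P1 + D1 − P0) / P0 = (106.24 + 2.72 − 98.28) / 98.28 = 10.68 / 98.28 = 10.8669%
MRP = 10.78% − 5.47% = 5.31%
CAPM required = R_f + β·MRP = 5.47% + 1.33 × 5.31% = 12.5323%
α = realised − required = 10.8669% − 12.5323% = -1.67%

-1.67%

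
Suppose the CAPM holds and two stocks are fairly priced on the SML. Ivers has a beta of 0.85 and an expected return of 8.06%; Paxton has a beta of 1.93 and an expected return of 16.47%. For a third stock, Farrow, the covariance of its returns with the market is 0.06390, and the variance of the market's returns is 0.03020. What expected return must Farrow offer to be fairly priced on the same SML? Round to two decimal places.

17.92%

MRP = (16.47% − 8.06%) / (1.93 − 0.85) = 7.7870%
R_f = 8.06% − 0.85 × 7.7870% = 1.4411%
β_Farrow = Cov / Var(R_m) = 0.06390 / 0.03020 = 2.1159
E(R_Farrow) = R_f + β × MRP = 1.4411% + 2.1159 × 7.7870% = 17.92%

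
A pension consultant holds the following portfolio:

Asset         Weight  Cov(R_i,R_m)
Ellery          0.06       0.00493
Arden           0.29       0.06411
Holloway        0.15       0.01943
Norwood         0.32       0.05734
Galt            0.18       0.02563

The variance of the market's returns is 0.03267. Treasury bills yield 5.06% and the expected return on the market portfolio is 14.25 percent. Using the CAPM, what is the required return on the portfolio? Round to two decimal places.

β_Ellery = 0.00493 / 0.03267 = 0.1509
β_Arden = 0.06411 / 0.03267 = 1.9624
β_Holloway = 0.01943 / 0.03267 = 0.5947
β_Norwood = 0.05734 / 0.03267 = 1.7551
β_Galt = 0.02563 / 0.03267 = 0.7845
β_P = Σ w_i β_i = 0.06×0.1509 + 0.29×1.9624 + 0.15×0.5947 + 0.32×1.7551 + 0.18×0.7845 = 1.3702
MRP = 14.25% − 5.06% = 9.19%
E(R_P) = R_f + β_P × MRP = 5.06% + 1.3702 × 9.19% = 17.65%

17.65%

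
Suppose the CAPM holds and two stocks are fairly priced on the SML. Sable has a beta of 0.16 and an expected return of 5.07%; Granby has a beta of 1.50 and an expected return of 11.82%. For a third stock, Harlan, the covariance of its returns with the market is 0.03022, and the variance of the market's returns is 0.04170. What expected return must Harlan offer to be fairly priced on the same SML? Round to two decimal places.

7.91%

MRP = (11.82% − 5.07%) / (1.50 − 0.16) = 5.0373%
R_f = 5.07% − 0.16 × 5.0373% = 4.2640%
β_Harlan = Cov / Var(R_m) = 0.03022 / 0.04170 = 0.7247
E(R_Harlan) = R_f + β × MRP = 4.2640% + 0.7247 × 5.0373% = 7.91%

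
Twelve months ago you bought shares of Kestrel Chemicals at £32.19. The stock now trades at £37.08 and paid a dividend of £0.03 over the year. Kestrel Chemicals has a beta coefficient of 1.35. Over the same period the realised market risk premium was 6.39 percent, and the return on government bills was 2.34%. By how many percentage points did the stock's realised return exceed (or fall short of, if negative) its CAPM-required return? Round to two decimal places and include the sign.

Realised HPR = (P1 + D1 − P0) / P0 = (37.08 + 0.03 − 32.19) / 32.19 = 4.92 / 32.19 = 15.2842%
CAPM required = R_f + β·MRP = 2.34% + 1.35 × 6.39% = 10.9665%
α = realised − required = 15.2842% − 10.9665% = +4.32%

+4.32%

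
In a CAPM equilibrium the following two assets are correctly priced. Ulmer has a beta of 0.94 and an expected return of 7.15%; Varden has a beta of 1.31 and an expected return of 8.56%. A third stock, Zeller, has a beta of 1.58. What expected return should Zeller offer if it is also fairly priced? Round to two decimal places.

MRP (SML slope) = (8.56% − 7.15%) / (1.31 − 0.94) = 1.41% / 0.37 = 3.8108%
R_f (intercept) = 7.15% − 0.94 × 3.8108% = 3.5678%
E(R_Zeller) = R_f + β × MRP = 3.5678% + 1.58 × 3.8108% = 9.59%

9.59%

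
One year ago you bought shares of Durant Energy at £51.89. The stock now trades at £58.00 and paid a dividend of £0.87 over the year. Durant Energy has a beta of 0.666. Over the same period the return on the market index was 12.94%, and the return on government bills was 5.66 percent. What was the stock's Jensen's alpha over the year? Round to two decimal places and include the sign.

Realised HPR = (P1 + D1 − P0) / P0 = (58.00 + 0.87 − 51.89) / 51.89 = 6.98 / 51.89 = 13.4515%
MRP = 12.94% − 5.66% = 7.28%
CAPM required = R_f + β·MRP = 5.66% + 0.666 × 7.28% = 10.50848%
α = realised − required = 13.4515% − 10.50848% = +2.94%

+2.94%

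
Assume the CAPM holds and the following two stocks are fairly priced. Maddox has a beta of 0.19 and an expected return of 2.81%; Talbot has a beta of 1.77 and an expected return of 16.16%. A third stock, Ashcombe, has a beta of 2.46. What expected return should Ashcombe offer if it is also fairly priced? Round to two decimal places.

21.99%

MRP (SML slope) = (16.16% − 2.81%) / (1.77 − 0.19) = 13.35% / 1.58 = 8.4494%
R_f (intercept) = 2.81% − 0.19 × 8.4494% = 1.2046%
E(R_Ashcombe) = R_f + β × MRP = 1.2046% + 2.46 × 8.4494% = 21.99%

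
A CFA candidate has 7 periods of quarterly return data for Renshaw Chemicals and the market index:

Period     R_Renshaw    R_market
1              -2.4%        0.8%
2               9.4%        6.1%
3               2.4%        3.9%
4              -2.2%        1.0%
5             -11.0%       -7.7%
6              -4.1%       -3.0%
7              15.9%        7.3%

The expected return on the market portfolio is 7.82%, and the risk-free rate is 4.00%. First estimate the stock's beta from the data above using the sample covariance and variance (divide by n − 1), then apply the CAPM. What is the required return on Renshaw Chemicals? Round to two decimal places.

10.14%

Mean R_i = (-2.4 + 9.4 + 2.4 − 2.2 − 11.0 − 4.1 + 15.9) / 7 = 1.1429%
Mean R_m = (0.8 + 6.1 + 3.9 + 1.0 − 7.7 − 3.0 + 7.3) / 7 = 1.2000%
Σ(R_i − R̄_i)(R_m − R̄_m) = 266.0500  ⇒  Cov = 266.0500 / 6 = 44.3417
Σ(R_m − R̄_m)² = 165.5600  ⇒  Var(R_m) = 165.5600 / 6 = 27.5933
β = Cov / Var(R_m) = 44.3417 / 27.5933 = 1.6070
MRP = 7.82% − 4.00% = 3.82%
E(R) = R_f + β × MRP = 4.00% + 1.6070 × 3.82% = 10.14%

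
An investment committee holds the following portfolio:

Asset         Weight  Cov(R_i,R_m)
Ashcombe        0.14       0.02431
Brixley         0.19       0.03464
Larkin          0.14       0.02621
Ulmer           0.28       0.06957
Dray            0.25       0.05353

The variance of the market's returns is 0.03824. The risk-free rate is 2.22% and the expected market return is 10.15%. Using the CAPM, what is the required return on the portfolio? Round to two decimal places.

β_Ashcombe = 0.02431 / 0.03824 = 0.6357
β_Brixley = 0.03464 / 0.03824 = 0.9059
β_Larkin = 0.02621 / 0.03824 = 0.6854
β_Ulmer = 0.06957 / 0.03824 = 1.8193
β_Dray = 0.05353 / 0.03824 = 1.3998
β_P = Σ w_i β_i = 0.14×0.6357 + 0.19×0.9059 + 0.14×0.6854 + 0.28×1.8193 + 0.25×1.3998 = 1.2164
MRP = 10.15% − 2.22% = 7.93%
E(R_P) = R_f + β_P × MRP = 2.22% + 1.2164 × 7.93% = 11.87%

11.87%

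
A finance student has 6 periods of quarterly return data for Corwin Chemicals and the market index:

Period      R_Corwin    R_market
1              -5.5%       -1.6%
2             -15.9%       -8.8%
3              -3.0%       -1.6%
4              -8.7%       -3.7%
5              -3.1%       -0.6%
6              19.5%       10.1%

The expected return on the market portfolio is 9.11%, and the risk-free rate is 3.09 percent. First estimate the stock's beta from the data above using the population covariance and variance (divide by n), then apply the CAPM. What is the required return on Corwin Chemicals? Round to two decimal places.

14.59%

Mean R_i = (-5.5 − 15.9 − 3.0 − 8.7 − 3.1 + 19.5) / 6 = -2.7833%
Mean R_m = (-1.6 − 8.8 − 1.6 − 3.7 − 0.6 + 10.1) / 6 = -1.0333%
Σ(R_i − R̄_i)(R_m − R̄_m) = 367.2633  ⇒  Cov = 367.2633 / 6 = 61.2106
Σ(R_m − R̄_m)² = 192.2133  ⇒  Var(R_m) = 192.2133 / 6 = 32.0356
β = Cov / Var(R_m) = 61.2106 / 32.0356 = 1.9107
MRP = 9.11% − 3.09% = 6.02%
E(R) = R_f + β × MRP = 3.09% + 1.9107 × 6.02% = 14.59%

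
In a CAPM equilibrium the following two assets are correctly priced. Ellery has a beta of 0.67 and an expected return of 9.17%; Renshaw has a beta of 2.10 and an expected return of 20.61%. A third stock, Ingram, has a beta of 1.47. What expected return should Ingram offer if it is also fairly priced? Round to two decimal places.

15.57%

MRP (SML slope) = (20.61% − 9.17%) / (2.10 − 0.67) = 11.44% / 1.43 = 8.0000%
R_f (intercept) = 9.17% − 0.67 × 8.0000% = 3.8100%
E(R_Ingram) = R_f + β × MRP = 3.8100% + 1.47 × 8.0000% = 15.57%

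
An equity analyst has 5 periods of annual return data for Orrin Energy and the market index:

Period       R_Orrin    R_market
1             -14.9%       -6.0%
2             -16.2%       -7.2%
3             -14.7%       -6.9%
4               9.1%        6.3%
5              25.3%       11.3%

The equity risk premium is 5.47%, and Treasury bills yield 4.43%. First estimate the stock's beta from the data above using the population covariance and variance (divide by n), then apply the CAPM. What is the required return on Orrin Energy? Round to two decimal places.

16.13%

Mean R_i = (-14.9 − 16.2 − 14.7 + 9.1 + 25.3) / 5 = -2.2800%
Mean R_m = (-6.0 − 7.2 − 6.9 + 6.3 + 11.3) / 5 = -0.5000%
Σ(R_i − R̄_i)(R_m − R̄_m) = 644.9900  ⇒  Cov = 644.9900 / 5 = 128.9980
Σ(R_m − R̄_m)² = 301.5800  ⇒  Var(R_m) = 301.5800 / 5 = 60.3160
β = Cov / Var(R_m) = 128.9980 / 60.3160 = 2.1387
E(R) = R_f + β × MRP = 4.43% + 2.1387 × 5.47% = 16.13%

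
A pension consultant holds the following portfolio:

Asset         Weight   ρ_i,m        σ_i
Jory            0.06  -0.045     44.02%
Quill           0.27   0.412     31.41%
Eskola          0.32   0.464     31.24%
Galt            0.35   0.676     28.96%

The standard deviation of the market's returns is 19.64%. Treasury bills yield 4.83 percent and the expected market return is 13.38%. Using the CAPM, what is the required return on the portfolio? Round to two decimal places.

11.30%

β_Jory = -0.045 × 44.02% / 19.64% = -0.1009
β_Quill = 0.412 × 31.41% / 19.64% = 0.6589
β_Eskola = 0.464 × 31.24% / 19.64% = 0.7381
β_Galt = 0.676 × 28.96% / 19.64% = 0.9968
β_P = Σ w_i β_i = 0.06×-0.1009 + 0.27×0.6589 + 0.32×0.7381 + 0.35×0.9968 = 0.7569
MRP = 13.38% − 4.83% = 8.55%
E(R_P) = R_f + β_P × MRP = 4.83% + 0.7569 × 8.55% = 11.30%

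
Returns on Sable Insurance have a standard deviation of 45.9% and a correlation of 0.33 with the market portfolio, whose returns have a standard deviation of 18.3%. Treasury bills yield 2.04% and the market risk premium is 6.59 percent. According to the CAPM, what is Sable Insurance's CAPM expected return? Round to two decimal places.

β = ρ × σ_i / σ_m = 0.33 × 45.9% / 18.3% = 0.8277
E(R) = 2.04% + 0.8277 × 6.59% = 7.49%

7.49%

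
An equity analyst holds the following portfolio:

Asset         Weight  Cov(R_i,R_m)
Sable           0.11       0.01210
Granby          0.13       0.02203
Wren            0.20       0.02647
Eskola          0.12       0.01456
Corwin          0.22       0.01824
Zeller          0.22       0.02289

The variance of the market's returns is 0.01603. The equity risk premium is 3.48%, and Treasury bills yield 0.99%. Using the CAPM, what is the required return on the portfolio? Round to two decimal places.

β_Sable = 0.01210 / 0.01603 = 0.7548
β_Granby = 0.02203 / 0.01603 = 1.3743
β_Wren = 0.02647 / 0.01603 = 1.6513
β_Eskola = 0.01456 / 0.01603 = 0.9083
β_Corwin = 0.01824 / 0.01603 = 1.1379
β_Zeller = 0.02289 / 0.01603 = 1.4279
β_P = Σ w_i β_i = 0.11×0.7548 + 0.13×1.3743 + 0.20×1.6513 + 0.12×0.9083 + 0.22×1.1379 + 0.22×1.4279 = 1.2654
E(R_P) = R_f + β_P × MRP = 0.99% + 1.2654 × 3.48% = 5.39%

5.39%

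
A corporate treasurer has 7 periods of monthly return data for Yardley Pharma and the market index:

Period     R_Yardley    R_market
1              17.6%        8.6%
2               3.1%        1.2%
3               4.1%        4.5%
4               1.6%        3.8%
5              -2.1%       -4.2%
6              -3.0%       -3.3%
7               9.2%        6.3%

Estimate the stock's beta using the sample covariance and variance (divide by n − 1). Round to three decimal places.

1.328

Mean R_i = (17.6 + 3.1 + 4.1 + 1.6 − 2.1 − 3.0 + 9.2) / 7 = 4.3571%
Mean R_m = (8.6 + 1.2 + 4.5 + 3.8 − 4.2 − 3.3 + 6.3) / 7 = 2.4143%
Σ(R_i − R̄_i)(R_m − R̄_m) = 182.6543  ⇒  Cov = 182.6543 / 6 = 30.4424
Σ(R_m − R̄_m)² = 137.5086  ⇒  Var(R_m) = 137.5086 / 6 = 22.9181
β = Cov / Var(R_m) = 30.4424 / 22.9181 = 1.3283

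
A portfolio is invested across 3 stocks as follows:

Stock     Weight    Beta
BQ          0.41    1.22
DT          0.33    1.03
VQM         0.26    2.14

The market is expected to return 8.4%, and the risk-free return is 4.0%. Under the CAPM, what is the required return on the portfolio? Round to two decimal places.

10.14%

β_P = Σ w_i β_i = 0.41×1.22 + 0.33×1.03 + 0.26×2.14 = 1.3965
MRP = 8.4% − 4.0% = 4.40%
E(R_P) = R_f + β_P × MRP = 4.0% + 1.3965 × 4.4% = 10.14%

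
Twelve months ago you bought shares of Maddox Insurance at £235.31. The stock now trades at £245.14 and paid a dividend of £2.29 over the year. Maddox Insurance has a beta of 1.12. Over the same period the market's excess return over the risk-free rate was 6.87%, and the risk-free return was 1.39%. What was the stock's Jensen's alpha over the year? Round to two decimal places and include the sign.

Realised HPR = (P1 + D1 − P0) / P0 = (245.14 + 2.29 − 235.31) / 235.31 = 12.12 / 235.31 = 5.1507%
CAPM required = R_f + β·MRP = 1.39% + 1.12 × 6.87% = 9.0844%
α = realised − required = 5.1507% − 9.0844% = -3.93%

-3.93%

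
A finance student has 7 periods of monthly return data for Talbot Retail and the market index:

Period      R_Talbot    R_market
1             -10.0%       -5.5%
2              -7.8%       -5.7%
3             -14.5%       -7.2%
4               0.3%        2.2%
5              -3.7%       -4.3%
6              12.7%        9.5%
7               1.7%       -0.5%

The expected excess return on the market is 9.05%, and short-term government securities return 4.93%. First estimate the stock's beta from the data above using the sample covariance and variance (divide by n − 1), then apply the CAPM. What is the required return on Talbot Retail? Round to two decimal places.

18.11%

Mean R_i = (-10.0 − 7.8 − 14.5 + 0.3 − 3.7 + 12.7 + 1.7) / 7 = -3.0429%
Mean R_m = (-5.5 − 5.7 − 7.2 + 2.2 − 4.3 + 9.5 − 0.5) / 7 = -1.6429%
Σ(R_i − R̄_i)(R_m − R̄_m) = 305.2371  ⇒  Cov = 305.2371 / 6 = 50.8729
Σ(R_m − R̄_m)² = 209.5171  ⇒  Var(R_m) = 209.5171 / 6 = 34.9195
β = Cov / Var(R_m) = 50.8729 / 34.9195 = 1.4569
E(R) = R_f + β × MRP = 4.93% + 1.4569 × 9.05% = 18.11%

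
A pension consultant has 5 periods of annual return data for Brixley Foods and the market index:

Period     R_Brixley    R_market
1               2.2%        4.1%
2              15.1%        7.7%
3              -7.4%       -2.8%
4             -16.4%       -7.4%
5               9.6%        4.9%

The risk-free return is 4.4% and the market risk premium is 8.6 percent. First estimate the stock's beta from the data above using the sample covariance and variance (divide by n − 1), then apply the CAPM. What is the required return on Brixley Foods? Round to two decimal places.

Mean R_i = (2.2 + 15.1 − 7.4 − 16.4 + 9.6) / 5 = 0.6200%
Mean R_m = (4.1 + 7.7 − 2.8 − 7.4 + 4.9) / 5 = 1.3000%
Σ(R_i − R̄_i)(R_m − R̄_m) = 310.3800  ⇒  Cov = 310.3800 / 4 = 77.5950
Σ(R_m − R̄_m)² = 154.2600  ⇒  Var(R_m) = 154.2600 / 4 = 38.5650
β = Cov / Var(R_m) = 77.5950 / 38.5650 = 2.0121
E(R) = R_f + β × MRP = 4.4% + 2.0121 × 8.6% = 21.70%

21.70%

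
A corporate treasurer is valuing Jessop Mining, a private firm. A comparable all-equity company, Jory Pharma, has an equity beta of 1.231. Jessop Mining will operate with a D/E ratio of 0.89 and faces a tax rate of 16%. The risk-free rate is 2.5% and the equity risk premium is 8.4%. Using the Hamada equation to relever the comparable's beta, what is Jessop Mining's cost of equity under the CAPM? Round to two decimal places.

20.57%

β_L = β_U × [1 + (1 − t)(D/E)] = 1.231 × [1 + (1 − 0.16) × 0.89]
    = 1.231 × [1 + 0.84 × 0.89] = 1.231 × 1.7476 = 2.1513
E(R) = R_f + β_L × MRP = 2.5% + 2.1513 × 8.4% = 20.57%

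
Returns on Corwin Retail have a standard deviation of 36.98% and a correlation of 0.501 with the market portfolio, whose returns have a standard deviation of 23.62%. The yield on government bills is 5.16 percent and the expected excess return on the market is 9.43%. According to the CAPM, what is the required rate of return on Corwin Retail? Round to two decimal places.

12.56%

β = ρ × σ_i / σ_m = 0.501 × 36.98% / 23.62% = 0.7844
E(R) = 5.16% + 0.7844 × 9.43% = 12.56%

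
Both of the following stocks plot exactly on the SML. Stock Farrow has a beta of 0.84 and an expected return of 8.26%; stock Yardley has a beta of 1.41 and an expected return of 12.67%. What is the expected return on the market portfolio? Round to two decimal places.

9.50%

Both satisfy E(R) = R_f + β·MRP, so the slope of the SML is
MRP = (12.67% − 8.26%) / (1.41 − 0.84) = 4.41% / 0.57 = 7.7368%
R_f = E(R_Farrow) − β_Farrow·MRP = 8.26% − 0.84 × 7.7368% = 1.7611%
E(R_m) = R_f + MRP = 1.7611% + 7.7368% = 9.50%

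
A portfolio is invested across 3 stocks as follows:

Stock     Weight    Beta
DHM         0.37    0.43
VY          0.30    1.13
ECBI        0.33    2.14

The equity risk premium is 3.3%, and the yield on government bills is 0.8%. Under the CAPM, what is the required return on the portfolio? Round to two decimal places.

4.77%

β_P = Σ w_i β_i = 0.37×0.43 + 0.30×1.13 + 0.33×2.14 = 1.2043
E(R_P) = R_f + β_P × MRP = 0.8% + 1.2043 × 3.3% = 4.77%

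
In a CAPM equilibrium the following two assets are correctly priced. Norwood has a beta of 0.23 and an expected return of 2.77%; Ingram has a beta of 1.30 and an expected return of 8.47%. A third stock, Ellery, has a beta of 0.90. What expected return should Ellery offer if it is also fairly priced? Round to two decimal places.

6.34%

MRP (SML slope) = (8.47% − 2.77%) / (1.30 − 0.23) = 5.70% / 1.07 = 5.3271%
R_f (intercept) = 2.77% − 0.23 × 5.3271% = 1.5448%
E(R_Ellery) = R_f + β × MRP = 1.5448% + 0.90 × 5.3271% = 6.34%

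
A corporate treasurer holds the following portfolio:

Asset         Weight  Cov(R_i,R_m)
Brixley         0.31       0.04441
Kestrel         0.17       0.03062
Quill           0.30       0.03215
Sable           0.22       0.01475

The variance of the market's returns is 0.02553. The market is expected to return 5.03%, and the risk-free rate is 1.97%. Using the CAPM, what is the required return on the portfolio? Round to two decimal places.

β_Brixley = 0.04441 / 0.02553 = 1.7395
β_Kestrel = 0.03062 / 0.02553 = 1.1994
β_Quill = 0.03215 / 0.02553 = 1.2593
β_Sable = 0.01475 / 0.02553 = 0.5778
β_P = Σ w_i β_i = 0.31×1.7395 + 0.17×1.1994 + 0.30×1.2593 + 0.22×0.5778 = 1.2480
MRP = 5.03% − 1.97% = 3.06%
E(R_P) = R_f + β_P × MRP = 1.97% + 1.2480 × 3.06% = 5.79%

5.79%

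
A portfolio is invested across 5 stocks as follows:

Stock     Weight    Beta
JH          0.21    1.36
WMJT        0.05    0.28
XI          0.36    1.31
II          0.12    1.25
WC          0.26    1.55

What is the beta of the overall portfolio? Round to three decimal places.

β_P = Σ w_i β_i = 0.21×1.36 + 0.05×0.28 + 0.36×1.31 + 0.12×1.25 + 0.26×1.55 = 1.3242

1.324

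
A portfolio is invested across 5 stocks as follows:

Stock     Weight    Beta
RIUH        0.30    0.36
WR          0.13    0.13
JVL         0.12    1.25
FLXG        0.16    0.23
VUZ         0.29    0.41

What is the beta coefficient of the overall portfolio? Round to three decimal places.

0.431

β_P = Σ w_i β_i = 0.30×0.36 + 0.13×0.13 + 0.12×1.25 + 0.16×0.23 + 0.29×0.41 = 0.4306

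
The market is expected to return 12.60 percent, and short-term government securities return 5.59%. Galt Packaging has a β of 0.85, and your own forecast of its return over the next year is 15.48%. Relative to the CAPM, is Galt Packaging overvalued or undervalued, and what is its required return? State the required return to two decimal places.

Undervalued; required return 11.55%

MRP = 12.60% − 5.59% = 7.01%
Required return = R_f + β·MRP = 5.59% + 0.85 × 7.01% = 11.55%
Forecast 15.48% > required 11.55% → the stock plots above the SML → undervalued.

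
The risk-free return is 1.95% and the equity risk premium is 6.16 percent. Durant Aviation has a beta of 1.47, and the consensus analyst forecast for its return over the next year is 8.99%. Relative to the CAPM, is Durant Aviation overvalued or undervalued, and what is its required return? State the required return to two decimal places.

Required return = R_f + β·MRP = 1.95% + 1.47 × 6.16% = 11.01%
Forecast 8.99% < required 11.01% → the stock plots below the SML → overvalued.

Overvalued; required return 11.01%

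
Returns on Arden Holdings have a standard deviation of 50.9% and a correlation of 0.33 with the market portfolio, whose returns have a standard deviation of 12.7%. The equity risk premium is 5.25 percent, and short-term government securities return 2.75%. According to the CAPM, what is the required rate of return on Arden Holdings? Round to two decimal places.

β = ρ × σ_i / σ_m = 0.33 × 50.9% / 12.7% = 1.3226
E(R) = 2.75% + 1.3226 × 5.25% = 9.69%

9.69%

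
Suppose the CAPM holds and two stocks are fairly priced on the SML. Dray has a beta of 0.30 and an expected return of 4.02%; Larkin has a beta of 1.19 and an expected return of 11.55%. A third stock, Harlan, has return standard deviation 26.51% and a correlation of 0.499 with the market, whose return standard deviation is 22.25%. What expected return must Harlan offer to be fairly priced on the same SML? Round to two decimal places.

6.51%

MRP = (11.55% − 4.02%) / (1.19 − 0.30) = 8.4607%
R_f = 4.02% − 0.30 × 8.4607% = 1.4818%
β_Harlan = ρ·σ_i/σ_m = 0.499 × 26.51 / 22.25 = 0.5945
E(R_Harlan) = R_f + β × MRP = 1.4818% + 0.5945 × 8.4607% = 6.51%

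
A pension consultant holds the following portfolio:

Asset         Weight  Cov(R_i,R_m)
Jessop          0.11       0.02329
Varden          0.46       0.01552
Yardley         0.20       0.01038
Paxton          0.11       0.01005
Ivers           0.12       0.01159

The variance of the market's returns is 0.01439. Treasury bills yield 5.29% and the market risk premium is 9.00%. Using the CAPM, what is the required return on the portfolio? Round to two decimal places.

14.22%

β_Jessop = 0.02329 / 0.01439 = 1.6185
β_Varden = 0.01552 / 0.01439 = 1.0785
β_Yardley = 0.01038 / 0.01439 = 0.7213
β_Paxton = 0.01005 / 0.01439 = 0.6984
β_Ivers = 0.01159 / 0.01439 = 0.8054
β_P = Σ w_i β_i = 0.11×1.6185 + 0.46×1.0785 + 0.20×0.7213 + 0.11×0.6984 + 0.12×0.8054 = 0.9919
E(R_P) = R_f + β_P × MRP = 5.29% + 0.9919 × 9.00% = 14.22%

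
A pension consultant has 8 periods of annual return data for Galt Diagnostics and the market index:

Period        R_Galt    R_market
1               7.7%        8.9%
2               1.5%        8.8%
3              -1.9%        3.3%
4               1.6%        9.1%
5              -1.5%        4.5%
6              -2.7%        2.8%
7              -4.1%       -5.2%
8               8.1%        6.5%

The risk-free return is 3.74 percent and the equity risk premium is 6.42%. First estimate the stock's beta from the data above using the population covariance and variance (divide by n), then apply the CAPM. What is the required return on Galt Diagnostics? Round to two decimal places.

8.04%

Mean R_i = (7.7 + 1.5 − 1.9 + 1.6 − 1.5 − 2.7 − 4.1 + 8.1) / 8 = 1.0875%
Mean R_m = (8.9 + 8.8 + 3.3 + 9.1 + 4.5 + 2.8 − 5.2 + 6.5) / 8 = 4.8375%
Σ(R_i − R̄_i)(R_m − R̄_m) = 107.5938  ⇒  Cov = 107.5938 / 8 = 13.4492
Σ(R_m − R̄_m)² = 160.5188  ⇒  Var(R_m) = 160.5188 / 8 = 20.0649
β = Cov / Var(R_m) = 13.4492 / 20.0649 = 0.6703
E(R) = R_f + β × MRP = 3.74% + 0.6703 × 6.42% = 8.04%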